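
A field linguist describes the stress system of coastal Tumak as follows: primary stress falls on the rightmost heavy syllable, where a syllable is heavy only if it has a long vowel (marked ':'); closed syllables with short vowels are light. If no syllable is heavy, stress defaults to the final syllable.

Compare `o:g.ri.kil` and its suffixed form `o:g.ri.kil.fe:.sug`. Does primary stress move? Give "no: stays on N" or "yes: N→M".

yes: 1→4

Base `o:g.ri.kil` (3 syllables):
  Weights: 1 o:g H, 2 ri L, 3 kil L.
  Heavy syllables in the domain: 1. The rightmost is syllable 1 (o:g).
  → primary stress on syllable 1.
Suffixed `o:g.ri.kil.fe:.sug` (5 syllables):
  Weights: 1 o:g H, 2 ri L, 3 kil L, 4 fe: H, 5 sug L.
  Heavy syllables in the domain: 1, 4. The rightmost is syllable 4 (fe:).
  → primary stress on syllable 4.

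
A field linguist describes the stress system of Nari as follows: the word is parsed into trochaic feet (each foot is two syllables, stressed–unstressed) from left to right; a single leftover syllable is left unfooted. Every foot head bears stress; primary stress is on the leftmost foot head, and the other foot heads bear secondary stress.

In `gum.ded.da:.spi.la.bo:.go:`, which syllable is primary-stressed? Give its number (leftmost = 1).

1

Parse left to right into trochaic (ˈσσ) feet: (ˈgum.ded) (ˈda:.spi) (ˈla.bo:) go:. Syllable 7 is left unfooted.
Foot heads (stressed positions): 1, 3, 5.
End Rule Leftmost: primary stress on the leftmost head = syllable 1.
Primary stress: syllable 1 → ˈgum.ded.da:.spi.la.bo:.go:.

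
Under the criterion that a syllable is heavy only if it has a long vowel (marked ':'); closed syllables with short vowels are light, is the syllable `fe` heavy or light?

light

`fe`: short vowel, open (no coda). Short vowel → light.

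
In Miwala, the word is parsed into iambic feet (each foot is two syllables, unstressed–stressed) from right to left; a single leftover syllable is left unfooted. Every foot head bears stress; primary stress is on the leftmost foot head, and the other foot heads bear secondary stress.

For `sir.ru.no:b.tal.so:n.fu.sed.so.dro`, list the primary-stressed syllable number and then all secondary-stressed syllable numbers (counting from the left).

primary 3, secondary 5, 7, 9

Parse right to left into iambic (σˈσ) feet: sir (ru.ˈno:b) (tal.ˈso:n) (fu.ˈsed) (so.ˈdro). Syllable 1 is left unfooted.
Foot heads (stressed positions): 3, 5, 7, 9.
End Rule Leftmost: primary stress on the leftmost head = syllable 3.
Secondary stress on 5, 7, 9: sir.ru.ˈno:b.tal.ˌso:n.fu.ˌsed.so.ˌdro.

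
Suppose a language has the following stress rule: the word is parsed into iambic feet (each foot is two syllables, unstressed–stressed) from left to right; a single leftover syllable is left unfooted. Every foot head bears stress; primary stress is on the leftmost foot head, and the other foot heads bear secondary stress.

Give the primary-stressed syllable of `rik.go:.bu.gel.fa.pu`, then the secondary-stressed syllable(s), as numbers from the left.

Parse left to right into iambic (σˈσ) feet: (rik.ˈgo:) (bu.ˈgel) (fa.ˈpu).
Foot heads (stressed positions): 2, 4, 6.
End Rule Leftmost: primary stress on the leftmost head = syllable 2.
Secondary stress on 4, 6: rik.ˈgo:.bu.ˌgel.fa.ˌpu.

primary 2, secondary 4, 6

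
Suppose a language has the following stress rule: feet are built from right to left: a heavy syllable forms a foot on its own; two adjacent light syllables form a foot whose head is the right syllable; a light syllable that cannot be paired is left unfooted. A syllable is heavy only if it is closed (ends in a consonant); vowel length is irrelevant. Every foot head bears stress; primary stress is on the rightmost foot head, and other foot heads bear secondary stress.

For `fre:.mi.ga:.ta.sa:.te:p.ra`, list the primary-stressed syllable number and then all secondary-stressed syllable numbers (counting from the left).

primary 6, secondary 3, 5

Weights: 1 fre: L, 2 mi L, 3 ga: L, 4 ta L, 5 sa: L, 6 te:p H, 7 ra L.
Parse right to left (heavy = foot alone; LL = one foot; stranded L unfooted): fre: (mi.ˈga:) (ta.ˈsa:) (ˈte:p) ra.
Foot heads: 3, 5, 6.
Primary stress on the rightmost head = syllable 6.
Secondary stress on 3, 5: fre:.mi.ˌga:.ta.ˌsa:.ˈte:p.ra.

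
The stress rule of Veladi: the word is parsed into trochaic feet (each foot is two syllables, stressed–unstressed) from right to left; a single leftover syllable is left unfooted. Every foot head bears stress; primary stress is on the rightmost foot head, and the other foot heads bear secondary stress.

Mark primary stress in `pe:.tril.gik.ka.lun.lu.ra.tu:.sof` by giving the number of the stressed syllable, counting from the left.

8

Parse right to left into trochaic (ˈσσ) feet: pe: (ˈtril.gik) (ˈka.lun) (ˈlu.ra) (ˈtu:.sof). Syllable 1 is left unfooted.
Foot heads (stressed positions): 2, 4, 6, 8.
End Rule Rightmost: primary stress on the rightmost head = syllable 8.
Primary stress: syllable 8 → pe:.tril.gik.ka.lun.lu.ra.ˈtu:.sof.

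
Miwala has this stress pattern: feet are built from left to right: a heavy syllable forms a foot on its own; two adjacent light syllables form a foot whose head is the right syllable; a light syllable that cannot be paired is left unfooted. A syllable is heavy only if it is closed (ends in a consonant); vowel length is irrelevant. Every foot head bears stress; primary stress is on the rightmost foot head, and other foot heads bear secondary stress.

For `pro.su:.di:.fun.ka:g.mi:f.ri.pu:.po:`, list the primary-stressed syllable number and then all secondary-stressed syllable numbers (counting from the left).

Weights: 1 pro L, 2 su: L, 3 di: L, 4 fun H, 5 ka:g H, 6 mi:f H, 7 ri L, 8 pu: L, 9 po: L.
Parse left to right (heavy = foot alone; LL = one foot; stranded L unfooted): (pro.ˈsu:) di: (ˈfun) (ˈka:g) (ˈmi:f) (ri.ˈpu:) po:.
Foot heads: 2, 4, 5, 6, 8.
Primary stress on the rightmost head = syllable 8.
Secondary stress on 2, 4, 5, 6: pro.ˌsu:.di:.ˌfun.ˌka:g.ˌmi:f.ri.ˈpu:.po:.

primary 8, secondary 2, 4, 5, 6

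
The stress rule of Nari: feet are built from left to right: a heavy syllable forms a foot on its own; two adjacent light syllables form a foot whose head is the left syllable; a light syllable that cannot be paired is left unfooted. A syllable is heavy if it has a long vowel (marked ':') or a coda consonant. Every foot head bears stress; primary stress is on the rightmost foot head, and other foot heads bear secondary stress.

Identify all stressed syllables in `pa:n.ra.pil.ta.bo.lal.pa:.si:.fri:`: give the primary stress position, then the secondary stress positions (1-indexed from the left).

primary 9, secondary 1, 3, 4, 6, 7, 8

Weights: 1 pa:n H, 2 ra L, 3 pil H, 4 ta L, 5 bo L, 6 lal H, 7 pa: H, 8 si: H, 9 fri: H.
Parse left to right (heavy = foot alone; LL = one foot; stranded L unfooted): (ˈpa:n) ra (ˈpil) (ˈta.bo) (ˈlal) (ˈpa:) (ˈsi:) (ˈfri:).
Foot heads: 1, 3, 4, 6, 7, 8, 9.
Primary stress on the rightmost head = syllable 9.
Secondary stress on 1, 3, 4, 6, 7, 8: ˌpa:n.ra.ˌpil.ˌta.bo.ˌlal.ˌpa:.ˌsi:.ˈfri:.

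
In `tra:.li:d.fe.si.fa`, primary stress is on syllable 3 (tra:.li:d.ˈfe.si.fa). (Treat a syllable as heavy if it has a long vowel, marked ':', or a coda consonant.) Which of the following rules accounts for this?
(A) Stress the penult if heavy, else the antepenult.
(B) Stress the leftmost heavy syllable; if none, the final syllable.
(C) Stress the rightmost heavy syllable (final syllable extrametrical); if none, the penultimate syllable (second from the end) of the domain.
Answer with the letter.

Rule A → syllable 3 ✓.
Rule B → syllable 1 (observed: 3).
Rule C → syllable 2 (observed: 3).

A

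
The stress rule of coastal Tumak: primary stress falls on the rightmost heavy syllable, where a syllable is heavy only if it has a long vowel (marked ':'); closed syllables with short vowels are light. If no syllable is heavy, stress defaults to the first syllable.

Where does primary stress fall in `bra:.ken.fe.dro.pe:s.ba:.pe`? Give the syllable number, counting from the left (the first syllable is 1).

6

Weights: 1 bra: H, 2 ken L, 3 fe L, 4 dro L, 5 pe:s H, 6 ba: H, 7 pe L.
Heavy syllables in the domain: 1, 5, 6. The rightmost is syllable 6 (ba:).
Primary stress: syllable 6 → bra:.ken.fe.dro.pe:s.ˈba:.pe.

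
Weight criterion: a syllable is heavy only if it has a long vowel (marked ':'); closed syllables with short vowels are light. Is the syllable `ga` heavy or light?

`ga`: short vowel, open (no coda). Short vowel → light.

light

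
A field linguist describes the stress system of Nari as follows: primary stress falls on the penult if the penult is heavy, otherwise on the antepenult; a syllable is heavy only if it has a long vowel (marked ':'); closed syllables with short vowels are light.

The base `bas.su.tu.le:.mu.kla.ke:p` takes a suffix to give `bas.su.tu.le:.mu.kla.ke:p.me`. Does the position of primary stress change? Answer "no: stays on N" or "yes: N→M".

Base `bas.su.tu.le:.mu.kla.ke:p` (7 syllables):
  Weights: 5 mu L, 6 kla L, 7 ke:p H.
  The penult (syllable 6, kla) is light, so stress falls on the antepenult (syllable 5, mu).
  → primary stress on syllable 5.
Suffixed `bas.su.tu.le:.mu.kla.ke:p.me` (8 syllables):
  Weights: 6 kla L, 7 ke:p H, 8 me L.
  The penult (syllable 7, ke:p) is heavy, so it takes stress.
  → primary stress on syllable 7.

yes: 5→7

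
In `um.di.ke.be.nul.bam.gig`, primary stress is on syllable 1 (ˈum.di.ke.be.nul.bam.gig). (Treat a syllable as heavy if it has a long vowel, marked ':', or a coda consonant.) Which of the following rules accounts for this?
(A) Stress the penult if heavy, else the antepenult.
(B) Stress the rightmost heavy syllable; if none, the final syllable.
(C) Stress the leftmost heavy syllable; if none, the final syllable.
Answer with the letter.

Rule A → syllable 6 (observed: 1).
Rule B → syllable 7 (observed: 1).
Rule C → syllable 1 ✓.

C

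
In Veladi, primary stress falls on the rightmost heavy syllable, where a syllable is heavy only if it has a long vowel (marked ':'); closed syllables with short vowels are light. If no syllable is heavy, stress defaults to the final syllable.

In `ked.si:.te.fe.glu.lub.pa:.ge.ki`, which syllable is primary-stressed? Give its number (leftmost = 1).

Weights: 1 ked L, 2 si: H, 3 te L, 4 fe L, 5 glu L, 6 lub L, 7 pa: H, 8 ge L, 9 ki L.
Heavy syllables in the domain: 2, 7. The rightmost is syllable 7 (pa:).
Primary stress: syllable 7 → ked.si:.te.fe.glu.lub.ˈpa:.ge.ki.

7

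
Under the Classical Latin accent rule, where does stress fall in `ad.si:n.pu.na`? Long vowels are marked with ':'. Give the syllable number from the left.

2

Classical Latin: stress the penult if heavy (long vowel or closed), else the antepenult.
Weights: 2 si:n H, 3 pu L, 4 na L.
The penult (syllable 3, pu) is light, so stress falls on the antepenult (syllable 2, si:n).
Stress on syllable 2: ad.ˈsi:n.pu.na.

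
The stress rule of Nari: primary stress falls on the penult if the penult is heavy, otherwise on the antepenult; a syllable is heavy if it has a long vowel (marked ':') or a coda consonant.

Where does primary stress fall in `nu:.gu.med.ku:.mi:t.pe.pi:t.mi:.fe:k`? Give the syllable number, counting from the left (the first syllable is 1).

8

Weights: 7 pi:t H, 8 mi: H, 9 fe:k H.
The penult (syllable 8, mi:) is heavy, so it takes stress.
Primary stress: syllable 8 → nu:.gu.med.ku:.mi:t.pe.pi:t.ˈmi:.fe:k.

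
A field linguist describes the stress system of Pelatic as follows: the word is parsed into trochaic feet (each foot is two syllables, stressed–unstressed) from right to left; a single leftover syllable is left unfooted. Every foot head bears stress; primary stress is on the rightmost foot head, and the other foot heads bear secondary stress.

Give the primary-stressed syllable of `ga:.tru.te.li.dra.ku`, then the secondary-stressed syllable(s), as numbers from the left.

Parse right to left into trochaic (ˈσσ) feet: (ˈga:.tru) (ˈte.li) (ˈdra.ku).
Foot heads (stressed positions): 1, 3, 5.
End Rule Rightmost: primary stress on the rightmost head = syllable 5.
Secondary stress on 1, 3: ˌga:.tru.ˌte.li.ˈdra.ku.

primary 5, secondary 1, 3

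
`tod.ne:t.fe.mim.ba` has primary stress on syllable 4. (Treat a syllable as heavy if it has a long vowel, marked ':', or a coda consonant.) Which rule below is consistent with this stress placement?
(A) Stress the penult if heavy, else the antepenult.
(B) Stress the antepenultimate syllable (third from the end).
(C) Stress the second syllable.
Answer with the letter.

A

Rule A → syllable 4 ✓.
Rule B → syllable 3 (observed: 4).
Rule C → syllable 2 (observed: 4).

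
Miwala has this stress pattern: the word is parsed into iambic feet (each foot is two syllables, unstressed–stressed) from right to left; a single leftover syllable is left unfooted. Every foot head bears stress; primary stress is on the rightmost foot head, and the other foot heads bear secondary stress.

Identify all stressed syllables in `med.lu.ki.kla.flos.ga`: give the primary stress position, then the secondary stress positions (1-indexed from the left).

Parse right to left into iambic (σˈσ) feet: (med.ˈlu) (ki.ˈkla) (flos.ˈga).
Foot heads (stressed positions): 2, 4, 6.
End Rule Rightmost: primary stress on the rightmost head = syllable 6.
Secondary stress on 2, 4: med.ˌlu.ki.ˌkla.flos.ˈga.

primary 6, secondary 2, 4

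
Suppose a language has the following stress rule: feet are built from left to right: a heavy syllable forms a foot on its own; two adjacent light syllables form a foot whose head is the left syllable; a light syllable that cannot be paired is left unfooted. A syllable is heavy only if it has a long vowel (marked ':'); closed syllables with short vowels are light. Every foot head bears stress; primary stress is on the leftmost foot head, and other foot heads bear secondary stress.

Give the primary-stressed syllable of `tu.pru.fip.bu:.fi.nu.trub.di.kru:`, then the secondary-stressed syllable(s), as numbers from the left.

primary 1, secondary 4, 5, 7, 9

Weights: 1 tu L, 2 pru L, 3 fip L, 4 bu: H, 5 fi L, 6 nu L, 7 trub L, 8 di L, 9 kru: H.
Parse left to right (heavy = foot alone; LL = one foot; stranded L unfooted): (ˈtu.pru) fip (ˈbu:) (ˈfi.nu) (ˈtrub.di) (ˈkru:).
Foot heads: 1, 4, 5, 7, 9.
Primary stress on the leftmost head = syllable 1.
Secondary stress on 4, 5, 7, 9: ˈtu.pru.fip.ˌbu:.ˌfi.nu.ˌtrub.di.ˌkru:.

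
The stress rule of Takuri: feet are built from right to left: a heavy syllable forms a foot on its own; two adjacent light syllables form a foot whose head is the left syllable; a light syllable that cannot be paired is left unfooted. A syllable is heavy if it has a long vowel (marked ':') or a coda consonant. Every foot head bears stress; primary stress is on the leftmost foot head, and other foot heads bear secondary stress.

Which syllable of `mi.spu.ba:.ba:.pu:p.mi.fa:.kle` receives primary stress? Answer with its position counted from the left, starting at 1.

1

Weights: 1 mi L, 2 spu L, 3 ba: H, 4 ba: H, 5 pu:p H, 6 mi L, 7 fa: H, 8 kle L.
Parse right to left (heavy = foot alone; LL = one foot; stranded L unfooted): (ˈmi.spu) (ˈba:) (ˈba:) (ˈpu:p) mi (ˈfa:) kle.
Foot heads: 1, 3, 4, 5, 7.
Primary stress on the leftmost head = syllable 1.
Primary stress: syllable 1 → ˈmi.spu.ba:.ba:.pu:p.mi.fa:.kle.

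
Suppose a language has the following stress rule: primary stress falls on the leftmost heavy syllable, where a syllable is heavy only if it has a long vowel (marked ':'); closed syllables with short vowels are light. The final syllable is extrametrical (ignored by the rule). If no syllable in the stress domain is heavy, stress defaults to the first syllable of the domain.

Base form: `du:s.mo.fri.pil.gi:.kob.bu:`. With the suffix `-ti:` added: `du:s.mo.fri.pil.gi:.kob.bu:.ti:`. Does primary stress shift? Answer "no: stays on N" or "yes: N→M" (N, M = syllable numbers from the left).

Base `du:s.mo.fri.pil.gi:.kob.bu:` (7 syllables):
  The final syllable (7, bu:) is extrametrical; the stress domain is syllables 1–6.
  Weights: 1 du:s H, 2 mo L, 3 fri L, 4 pil L, 5 gi: H, 6 kob L.
  Heavy syllables in the domain: 1, 5. The leftmost is syllable 1 (du:s).
  → primary stress on syllable 1.
Suffixed `du:s.mo.fri.pil.gi:.kob.bu:.ti:` (8 syllables):
  The final syllable (8, ti:) is extrametrical; the stress domain is syllables 1–7.
  Weights: 1 du:s H, 2 mo L, 3 fri L, 4 pil L, 5 gi: H, 6 kob L, 7 bu: H.
  Heavy syllables in the domain: 1, 5, 7. The leftmost is syllable 1 (du:s).
  → primary stress on syllable 1.

no: stays on 1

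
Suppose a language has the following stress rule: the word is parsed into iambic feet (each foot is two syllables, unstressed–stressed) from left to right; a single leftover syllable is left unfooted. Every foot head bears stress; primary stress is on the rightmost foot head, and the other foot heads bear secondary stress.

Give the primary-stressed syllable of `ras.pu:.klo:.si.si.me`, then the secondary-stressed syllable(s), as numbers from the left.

primary 6, secondary 2, 4

Parse left to right into iambic (σˈσ) feet: (ras.ˈpu:) (klo:.ˈsi) (si.ˈme).
Foot heads (stressed positions): 2, 4, 6.
End Rule Rightmost: primary stress on the rightmost head = syllable 6.
Secondary stress on 2, 4: ras.ˌpu:.klo:.ˌsi.si.ˈme.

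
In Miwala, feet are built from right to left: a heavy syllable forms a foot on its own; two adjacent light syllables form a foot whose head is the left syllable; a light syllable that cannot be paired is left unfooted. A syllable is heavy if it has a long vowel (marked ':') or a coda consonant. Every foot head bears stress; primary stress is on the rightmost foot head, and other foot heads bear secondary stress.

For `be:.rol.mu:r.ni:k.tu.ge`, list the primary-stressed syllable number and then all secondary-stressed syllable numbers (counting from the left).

Weights: 1 be: H, 2 rol H, 3 mu:r H, 4 ni:k H, 5 tu L, 6 ge L.
Parse right to left (heavy = foot alone; LL = one foot; stranded L unfooted): (ˈbe:) (ˈrol) (ˈmu:r) (ˈni:k) (ˈtu.ge).
Foot heads: 1, 2, 3, 4, 5.
Primary stress on the rightmost head = syllable 5.
Secondary stress on 1, 2, 3, 4: ˌbe:.ˌrol.ˌmu:r.ˌni:k.ˈtu.ge.

primary 5, secondary 1, 2, 3, 4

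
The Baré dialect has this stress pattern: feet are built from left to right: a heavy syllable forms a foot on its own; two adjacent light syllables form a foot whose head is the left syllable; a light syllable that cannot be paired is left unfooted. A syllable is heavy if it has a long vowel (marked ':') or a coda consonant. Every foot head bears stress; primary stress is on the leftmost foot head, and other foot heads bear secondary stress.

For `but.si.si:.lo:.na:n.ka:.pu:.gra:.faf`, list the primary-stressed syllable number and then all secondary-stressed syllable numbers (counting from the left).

Weights: 1 but H, 2 si L, 3 si: H, 4 lo: H, 5 na:n H, 6 ka: H, 7 pu: H, 8 gra: H, 9 faf H.
Parse left to right (heavy = foot alone; LL = one foot; stranded L unfooted): (ˈbut) si (ˈsi:) (ˈlo:) (ˈna:n) (ˈka:) (ˈpu:) (ˈgra:) (ˈfaf).
Foot heads: 1, 3, 4, 5, 6, 7, 8, 9.
Primary stress on the leftmost head = syllable 1.
Secondary stress on 3, 4, 5, 6, 7, 8, 9: ˈbut.si.ˌsi:.ˌlo:.ˌna:n.ˌka:.ˌpu:.ˌgra:.ˌfaf.

primary 1, secondary 3, 4, 5, 6, 7, 8, 9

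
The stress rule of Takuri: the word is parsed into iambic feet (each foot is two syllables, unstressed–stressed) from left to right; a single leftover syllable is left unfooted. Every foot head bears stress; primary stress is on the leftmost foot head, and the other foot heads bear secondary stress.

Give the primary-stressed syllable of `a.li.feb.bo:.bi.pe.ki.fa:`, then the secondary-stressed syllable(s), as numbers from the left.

primary 2, secondary 4, 6, 8

Parse left to right into iambic (σˈσ) feet: (a.ˈli) (feb.ˈbo:) (bi.ˈpe) (ki.ˈfa:).
Foot heads (stressed positions): 2, 4, 6, 8.
End Rule Leftmost: primary stress on the leftmost head = syllable 2.
Secondary stress on 4, 6, 8: a.ˈli.feb.ˌbo:.bi.ˌpe.ki.ˌfa:.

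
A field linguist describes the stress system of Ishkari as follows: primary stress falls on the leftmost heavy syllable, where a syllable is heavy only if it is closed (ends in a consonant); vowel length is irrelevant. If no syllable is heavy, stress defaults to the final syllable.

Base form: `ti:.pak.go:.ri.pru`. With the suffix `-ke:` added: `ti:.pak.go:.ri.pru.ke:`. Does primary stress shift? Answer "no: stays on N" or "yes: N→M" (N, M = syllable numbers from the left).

Base `ti:.pak.go:.ri.pru` (5 syllables):
  Weights: 1 ti: L, 2 pak H, 3 go: L, 4 ri L, 5 pru L.
  Heavy syllables in the domain: 2. The leftmost is syllable 2 (pak).
  → primary stress on syllable 2.
Suffixed `ti:.pak.go:.ri.pru.ke:` (6 syllables):
  Weights: 1 ti: L, 2 pak H, 3 go: L, 4 ri L, 5 pru L, 6 ke: L.
  Heavy syllables in the domain: 2. The leftmost is syllable 2 (pak).
  → primary stress on syllable 2.

no: stays on 2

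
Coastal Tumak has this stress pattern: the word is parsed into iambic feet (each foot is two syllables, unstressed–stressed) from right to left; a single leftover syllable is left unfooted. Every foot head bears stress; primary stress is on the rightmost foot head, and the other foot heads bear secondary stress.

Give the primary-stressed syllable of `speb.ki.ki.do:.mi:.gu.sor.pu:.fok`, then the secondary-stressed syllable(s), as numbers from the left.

Parse right to left into iambic (σˈσ) feet: speb (ki.ˈki) (do:.ˈmi:) (gu.ˈsor) (pu:.ˈfok). Syllable 1 is left unfooted.
Foot heads (stressed positions): 3, 5, 7, 9.
End Rule Rightmost: primary stress on the rightmost head = syllable 9.
Secondary stress on 3, 5, 7: speb.ki.ˌki.do:.ˌmi:.gu.ˌsor.pu:.ˈfok.

primary 9, secondary 3, 5, 7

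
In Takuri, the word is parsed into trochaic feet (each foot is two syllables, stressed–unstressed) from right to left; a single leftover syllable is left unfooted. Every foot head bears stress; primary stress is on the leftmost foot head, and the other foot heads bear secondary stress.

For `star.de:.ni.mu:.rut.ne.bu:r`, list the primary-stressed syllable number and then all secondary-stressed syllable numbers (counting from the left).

primary 2, secondary 4, 6

Parse right to left into trochaic (ˈσσ) feet: star (ˈde:.ni) (ˈmu:.rut) (ˈne.bu:r). Syllable 1 is left unfooted.
Foot heads (stressed positions): 2, 4, 6.
End Rule Leftmost: primary stress on the leftmost head = syllable 2.
Secondary stress on 4, 6: star.ˈde:.ni.ˌmu:.rut.ˌne.bu:r.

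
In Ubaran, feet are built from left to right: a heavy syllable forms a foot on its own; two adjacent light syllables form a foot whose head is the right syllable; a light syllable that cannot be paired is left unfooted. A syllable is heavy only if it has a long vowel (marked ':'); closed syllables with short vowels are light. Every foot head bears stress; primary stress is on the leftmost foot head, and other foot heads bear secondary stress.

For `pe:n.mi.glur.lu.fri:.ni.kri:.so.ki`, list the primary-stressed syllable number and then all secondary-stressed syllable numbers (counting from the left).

Weights: 1 pe:n H, 2 mi L, 3 glur L, 4 lu L, 5 fri: H, 6 ni L, 7 kri: H, 8 so L, 9 ki L.
Parse left to right (heavy = foot alone; LL = one foot; stranded L unfooted): (ˈpe:n) (mi.ˈglur) lu (ˈfri:) ni (ˈkri:) (so.ˈki).
Foot heads: 1, 3, 5, 7, 9.
Primary stress on the leftmost head = syllable 1.
Secondary stress on 3, 5, 7, 9: ˈpe:n.mi.ˌglur.lu.ˌfri:.ni.ˌkri:.so.ˌki.

primary 1, secondary 3, 5, 7, 9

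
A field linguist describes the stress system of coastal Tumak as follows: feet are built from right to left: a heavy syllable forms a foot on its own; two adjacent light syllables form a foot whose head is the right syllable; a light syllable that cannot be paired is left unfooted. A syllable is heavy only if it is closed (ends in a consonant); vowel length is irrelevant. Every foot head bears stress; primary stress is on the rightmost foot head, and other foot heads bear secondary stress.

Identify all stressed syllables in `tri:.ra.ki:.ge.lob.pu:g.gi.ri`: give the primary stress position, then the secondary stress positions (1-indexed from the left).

primary 8, secondary 2, 4, 5, 6

Weights: 1 tri: L, 2 ra L, 3 ki: L, 4 ge L, 5 lob H, 6 pu:g H, 7 gi L, 8 ri L.
Parse right to left (heavy = foot alone; LL = one foot; stranded L unfooted): (tri:.ˈra) (ki:.ˈge) (ˈlob) (ˈpu:g) (gi.ˈri).
Foot heads: 2, 4, 5, 6, 8.
Primary stress on the rightmost head = syllable 8.
Secondary stress on 2, 4, 5, 6: tri:.ˌra.ki:.ˌge.ˌlob.ˌpu:g.gi.ˈri.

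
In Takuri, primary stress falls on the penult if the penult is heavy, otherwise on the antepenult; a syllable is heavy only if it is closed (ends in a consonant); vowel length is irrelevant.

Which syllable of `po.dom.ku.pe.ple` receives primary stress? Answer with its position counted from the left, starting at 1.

3

Weights: 3 ku L, 4 pe L, 5 ple L.
The penult (syllable 4, pe) is light, so stress falls on the antepenult (syllable 3, ku).
Primary stress: syllable 3 → po.dom.ˈku.pe.ple.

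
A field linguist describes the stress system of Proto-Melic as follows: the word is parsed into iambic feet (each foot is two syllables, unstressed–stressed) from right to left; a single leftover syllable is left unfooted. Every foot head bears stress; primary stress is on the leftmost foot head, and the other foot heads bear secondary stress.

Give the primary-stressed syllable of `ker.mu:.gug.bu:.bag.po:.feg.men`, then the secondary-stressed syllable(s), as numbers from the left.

primary 2, secondary 4, 6, 8

Parse right to left into iambic (σˈσ) feet: (ker.ˈmu:) (gug.ˈbu:) (bag.ˈpo:) (feg.ˈmen).
Foot heads (stressed positions): 2, 4, 6, 8.
End Rule Leftmost: primary stress on the leftmost head = syllable 2.
Secondary stress on 4, 6, 8: ker.ˈmu:.gug.ˌbu:.bag.ˌpo:.feg.ˌmen.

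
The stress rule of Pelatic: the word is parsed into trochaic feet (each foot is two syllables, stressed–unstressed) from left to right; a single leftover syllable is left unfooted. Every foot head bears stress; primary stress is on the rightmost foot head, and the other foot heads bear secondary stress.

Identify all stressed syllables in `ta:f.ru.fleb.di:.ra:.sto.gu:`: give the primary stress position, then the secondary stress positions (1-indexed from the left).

Parse left to right into trochaic (ˈσσ) feet: (ˈta:f.ru) (ˈfleb.di:) (ˈra:.sto) gu:. Syllable 7 is left unfooted.
Foot heads (stressed positions): 1, 3, 5.
End Rule Rightmost: primary stress on the rightmost head = syllable 5.
Secondary stress on 1, 3: ˌta:f.ru.ˌfleb.di:.ˈra:.sto.gu:.

primary 5, secondary 1, 3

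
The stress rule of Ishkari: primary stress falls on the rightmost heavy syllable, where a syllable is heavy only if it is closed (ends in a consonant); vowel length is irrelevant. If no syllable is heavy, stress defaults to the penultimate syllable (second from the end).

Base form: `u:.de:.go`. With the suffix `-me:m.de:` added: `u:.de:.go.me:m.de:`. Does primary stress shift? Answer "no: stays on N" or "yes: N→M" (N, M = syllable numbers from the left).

yes: 2→4

Base `u:.de:.go` (3 syllables):
  Weights: 1 u: L, 2 de: L, 3 go L.
  No heavy syllable in the domain; default to the penultimate syllable (second from the end) = syllable 2.
  → primary stress on syllable 2.
Suffixed `u:.de:.go.me:m.de:` (5 syllables):
  Weights: 1 u: L, 2 de: L, 3 go L, 4 me:m H, 5 de: L.
  Heavy syllables in the domain: 4. The rightmost is syllable 4 (me:m).
  → primary stress on syllable 4.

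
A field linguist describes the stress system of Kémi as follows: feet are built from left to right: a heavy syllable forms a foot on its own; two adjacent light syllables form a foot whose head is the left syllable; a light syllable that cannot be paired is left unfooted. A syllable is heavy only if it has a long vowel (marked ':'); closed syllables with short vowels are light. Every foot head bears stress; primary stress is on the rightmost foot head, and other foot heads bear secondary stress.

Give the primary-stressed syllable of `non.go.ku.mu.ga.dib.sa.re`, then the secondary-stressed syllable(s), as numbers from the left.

Weights: 1 non L, 2 go L, 3 ku L, 4 mu L, 5 ga L, 6 dib L, 7 sa L, 8 re L.
Parse left to right (heavy = foot alone; LL = one foot; stranded L unfooted): (ˈnon.go) (ˈku.mu) (ˈga.dib) (ˈsa.re).
Foot heads: 1, 3, 5, 7.
Primary stress on the rightmost head = syllable 7.
Secondary stress on 1, 3, 5: ˌnon.go.ˌku.mu.ˌga.dib.ˈsa.re.

primary 7, secondary 1, 3, 5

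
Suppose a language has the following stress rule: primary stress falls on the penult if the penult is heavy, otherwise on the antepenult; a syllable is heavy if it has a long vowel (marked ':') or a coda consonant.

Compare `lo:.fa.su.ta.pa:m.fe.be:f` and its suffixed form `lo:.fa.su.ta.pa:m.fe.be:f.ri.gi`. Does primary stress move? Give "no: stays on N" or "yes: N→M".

Base `lo:.fa.su.ta.pa:m.fe.be:f` (7 syllables):
  Weights: 5 pa:m H, 6 fe L, 7 be:f H.
  The penult (syllable 6, fe) is light, so stress falls on the antepenult (syllable 5, pa:m).
  → primary stress on syllable 5.
Suffixed `lo:.fa.su.ta.pa:m.fe.be:f.ri.gi` (9 syllables):
  Weights: 7 be:f H, 8 ri L, 9 gi L.
  The penult (syllable 8, ri) is light, so stress falls on the antepenult (syllable 7, be:f).
  → primary stress on syllable 7.

yes: 5→7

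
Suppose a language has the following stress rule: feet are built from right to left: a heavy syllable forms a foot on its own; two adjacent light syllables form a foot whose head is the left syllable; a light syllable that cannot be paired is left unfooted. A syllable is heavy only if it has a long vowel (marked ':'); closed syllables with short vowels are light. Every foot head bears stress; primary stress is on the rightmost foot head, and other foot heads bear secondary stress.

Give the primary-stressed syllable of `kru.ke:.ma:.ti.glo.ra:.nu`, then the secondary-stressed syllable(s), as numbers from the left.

primary 6, secondary 2, 3, 4

Weights: 1 kru L, 2 ke: H, 3 ma: H, 4 ti L, 5 glo L, 6 ra: H, 7 nu L.
Parse right to left (heavy = foot alone; LL = one foot; stranded L unfooted): kru (ˈke:) (ˈma:) (ˈti.glo) (ˈra:) nu.
Foot heads: 2, 3, 4, 6.
Primary stress on the rightmost head = syllable 6.
Secondary stress on 2, 3, 4: kru.ˌke:.ˌma:.ˌti.glo.ˈra:.nu.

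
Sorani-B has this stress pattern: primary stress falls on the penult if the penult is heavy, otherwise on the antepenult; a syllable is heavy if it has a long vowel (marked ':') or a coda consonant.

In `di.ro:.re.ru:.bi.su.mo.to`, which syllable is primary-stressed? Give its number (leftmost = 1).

Weights: 6 su L, 7 mo L, 8 to L.
The penult (syllable 7, mo) is light, so stress falls on the antepenult (syllable 6, su).
Primary stress: syllable 6 → di.ro:.re.ru:.bi.ˈsu.mo.to.

6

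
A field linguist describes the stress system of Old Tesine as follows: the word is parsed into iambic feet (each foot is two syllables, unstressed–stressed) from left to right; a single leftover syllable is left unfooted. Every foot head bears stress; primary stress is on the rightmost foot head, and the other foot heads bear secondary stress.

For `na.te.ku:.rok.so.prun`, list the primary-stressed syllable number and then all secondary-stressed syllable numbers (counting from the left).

primary 6, secondary 2, 4

Parse left to right into iambic (σˈσ) feet: (na.ˈte) (ku:.ˈrok) (so.ˈprun).
Foot heads (stressed positions): 2, 4, 6.
End Rule Rightmost: primary stress on the rightmost head = syllable 6.
Secondary stress on 2, 4: na.ˌte.ku:.ˌrok.so.ˈprun.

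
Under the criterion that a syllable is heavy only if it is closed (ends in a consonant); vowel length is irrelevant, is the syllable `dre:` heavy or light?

`dre:`: long vowel, open (no coda). Open (no coda) → light.

light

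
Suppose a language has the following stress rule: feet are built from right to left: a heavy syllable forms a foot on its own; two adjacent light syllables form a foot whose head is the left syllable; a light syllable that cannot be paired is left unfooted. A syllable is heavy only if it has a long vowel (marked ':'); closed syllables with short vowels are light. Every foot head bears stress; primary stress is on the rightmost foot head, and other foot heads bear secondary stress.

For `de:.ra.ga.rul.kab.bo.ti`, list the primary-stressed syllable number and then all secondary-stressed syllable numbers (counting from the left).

primary 6, secondary 1, 2, 4

Weights: 1 de: H, 2 ra L, 3 ga L, 4 rul L, 5 kab L, 6 bo L, 7 ti L.
Parse right to left (heavy = foot alone; LL = one foot; stranded L unfooted): (ˈde:) (ˈra.ga) (ˈrul.kab) (ˈbo.ti).
Foot heads: 1, 2, 4, 6.
Primary stress on the rightmost head = syllable 6.
Secondary stress on 1, 2, 4: ˌde:.ˌra.ga.ˌrul.kab.ˈbo.ti.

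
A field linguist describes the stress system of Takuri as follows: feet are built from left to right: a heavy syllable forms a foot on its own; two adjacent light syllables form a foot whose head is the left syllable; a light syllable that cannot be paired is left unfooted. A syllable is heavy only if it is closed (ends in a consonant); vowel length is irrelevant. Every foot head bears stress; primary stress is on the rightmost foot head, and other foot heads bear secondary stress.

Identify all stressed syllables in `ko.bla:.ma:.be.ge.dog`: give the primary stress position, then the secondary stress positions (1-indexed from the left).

Weights: 1 ko L, 2 bla: L, 3 ma: L, 4 be L, 5 ge L, 6 dog H.
Parse left to right (heavy = foot alone; LL = one foot; stranded L unfooted): (ˈko.bla:) (ˈma:.be) ge (ˈdog).
Foot heads: 1, 3, 6.
Primary stress on the rightmost head = syllable 6.
Secondary stress on 1, 3: ˌko.bla:.ˌma:.be.ge.ˈdog.

primary 6, secondary 1, 3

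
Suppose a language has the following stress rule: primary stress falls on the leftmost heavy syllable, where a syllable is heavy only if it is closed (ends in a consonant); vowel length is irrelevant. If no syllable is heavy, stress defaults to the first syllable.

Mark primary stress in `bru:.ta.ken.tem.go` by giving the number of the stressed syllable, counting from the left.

Weights: 1 bru: L, 2 ta L, 3 ken H, 4 tem H, 5 go L.
Heavy syllables in the domain: 3, 4. The leftmost is syllable 3 (ken).
Primary stress: syllable 3 → bru:.ta.ˈken.tem.go.

3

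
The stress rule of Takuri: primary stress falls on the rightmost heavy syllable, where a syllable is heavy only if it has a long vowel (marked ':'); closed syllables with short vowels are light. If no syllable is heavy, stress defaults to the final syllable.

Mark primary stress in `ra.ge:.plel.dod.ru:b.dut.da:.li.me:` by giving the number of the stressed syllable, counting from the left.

Weights: 1 ra L, 2 ge: H, 3 plel L, 4 dod L, 5 ru:b H, 6 dut L, 7 da: H, 8 li L, 9 me: H.
Heavy syllables in the domain: 2, 5, 7, 9. The rightmost is syllable 9 (me:).
Primary stress: syllable 9 → ra.ge:.plel.dod.ru:b.dut.da:.li.ˈme:.

9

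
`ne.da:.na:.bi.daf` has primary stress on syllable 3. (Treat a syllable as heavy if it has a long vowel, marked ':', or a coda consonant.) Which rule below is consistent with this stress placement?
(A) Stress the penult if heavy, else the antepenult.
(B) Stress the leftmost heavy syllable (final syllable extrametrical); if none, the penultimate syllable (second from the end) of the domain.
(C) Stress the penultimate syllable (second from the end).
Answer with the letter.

A

Rule A → syllable 3 ✓.
Rule B → syllable 2 (observed: 3).
Rule C → syllable 4 (observed: 3).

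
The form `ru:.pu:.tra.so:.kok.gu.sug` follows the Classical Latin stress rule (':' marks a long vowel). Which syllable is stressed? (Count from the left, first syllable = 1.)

Classical Latin: stress the penult if heavy (long vowel or closed), else the antepenult.
Weights: 5 kok H, 6 gu L, 7 sug H.
The penult (syllable 6, gu) is light, so stress falls on the antepenult (syllable 5, kok).
Stress on syllable 5: ru:.pu:.tra.so:.ˈkok.gu.sug.

5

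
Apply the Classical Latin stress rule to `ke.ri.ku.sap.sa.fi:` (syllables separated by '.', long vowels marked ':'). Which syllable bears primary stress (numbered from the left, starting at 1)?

Classical Latin: stress the penult if heavy (long vowel or closed), else the antepenult.
Weights: 4 sap H, 5 sa L, 6 fi: H.
The penult (syllable 5, sa) is light, so stress falls on the antepenult (syllable 4, sap).
Stress on syllable 4: ke.ri.ku.ˈsap.sa.fi:.

4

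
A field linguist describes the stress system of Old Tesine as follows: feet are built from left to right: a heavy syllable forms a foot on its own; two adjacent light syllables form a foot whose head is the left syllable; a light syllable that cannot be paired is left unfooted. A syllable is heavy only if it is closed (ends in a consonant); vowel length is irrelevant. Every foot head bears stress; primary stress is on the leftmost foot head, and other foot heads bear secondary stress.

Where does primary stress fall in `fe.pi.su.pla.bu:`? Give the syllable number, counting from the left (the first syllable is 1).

1

Weights: 1 fe L, 2 pi L, 3 su L, 4 pla L, 5 bu: L.
Parse left to right (heavy = foot alone; LL = one foot; stranded L unfooted): (ˈfe.pi) (ˈsu.pla) bu:.
Foot heads: 1, 3.
Primary stress on the leftmost head = syllable 1.
Primary stress: syllable 1 → ˈfe.pi.su.pla.bu:.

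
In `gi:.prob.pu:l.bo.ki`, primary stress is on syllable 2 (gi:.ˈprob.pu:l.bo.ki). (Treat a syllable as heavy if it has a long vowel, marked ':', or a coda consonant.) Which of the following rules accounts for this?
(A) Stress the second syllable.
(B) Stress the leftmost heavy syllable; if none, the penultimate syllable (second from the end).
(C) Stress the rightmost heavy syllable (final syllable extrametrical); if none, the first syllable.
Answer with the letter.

A

Rule A → syllable 2 ✓.
Rule B → syllable 1 (observed: 2).
Rule C → syllable 3 (observed: 2).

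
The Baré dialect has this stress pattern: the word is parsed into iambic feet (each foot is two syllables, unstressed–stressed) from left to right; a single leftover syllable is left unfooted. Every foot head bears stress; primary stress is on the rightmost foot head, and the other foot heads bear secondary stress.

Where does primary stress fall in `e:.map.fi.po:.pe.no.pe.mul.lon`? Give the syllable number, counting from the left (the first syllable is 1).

Parse left to right into iambic (σˈσ) feet: (e:.ˈmap) (fi.ˈpo:) (pe.ˈno) (pe.ˈmul) lon. Syllable 9 is left unfooted.
Foot heads (stressed positions): 2, 4, 6, 8.
End Rule Rightmost: primary stress on the rightmost head = syllable 8.
Primary stress: syllable 8 → e:.map.fi.po:.pe.no.pe.ˈmul.lon.

8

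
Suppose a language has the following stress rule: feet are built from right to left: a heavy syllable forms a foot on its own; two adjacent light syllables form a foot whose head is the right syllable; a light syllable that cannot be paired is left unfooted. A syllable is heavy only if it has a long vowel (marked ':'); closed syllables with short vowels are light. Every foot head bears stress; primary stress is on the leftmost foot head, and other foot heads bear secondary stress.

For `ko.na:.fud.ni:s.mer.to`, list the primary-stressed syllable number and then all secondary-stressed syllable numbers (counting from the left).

primary 2, secondary 4, 6

Weights: 1 ko L, 2 na: H, 3 fud L, 4 ni:s H, 5 mer L, 6 to L.
Parse right to left (heavy = foot alone; LL = one foot; stranded L unfooted): ko (ˈna:) fud (ˈni:s) (mer.ˈto).
Foot heads: 2, 4, 6.
Primary stress on the leftmost head = syllable 2.
Secondary stress on 4, 6: ko.ˈna:.fud.ˌni:s.mer.ˌto.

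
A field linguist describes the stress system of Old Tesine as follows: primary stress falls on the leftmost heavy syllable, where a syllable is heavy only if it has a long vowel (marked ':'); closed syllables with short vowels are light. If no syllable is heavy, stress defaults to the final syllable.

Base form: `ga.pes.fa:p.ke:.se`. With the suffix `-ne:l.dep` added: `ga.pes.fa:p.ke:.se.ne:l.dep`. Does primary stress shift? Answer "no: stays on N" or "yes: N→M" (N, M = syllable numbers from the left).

no: stays on 3

Base `ga.pes.fa:p.ke:.se` (5 syllables):
  Weights: 1 ga L, 2 pes L, 3 fa:p H, 4 ke: H, 5 se L.
  Heavy syllables in the domain: 3, 4. The leftmost is syllable 3 (fa:p).
  → primary stress on syllable 3.
Suffixed `ga.pes.fa:p.ke:.se.ne:l.dep` (7 syllables):
  Weights: 1 ga L, 2 pes L, 3 fa:p H, 4 ke: H, 5 se L, 6 ne:l H, 7 dep L.
  Heavy syllables in the domain: 3, 4, 6. The leftmost is syllable 3 (fa:p).
  → primary stress on syllable 3.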